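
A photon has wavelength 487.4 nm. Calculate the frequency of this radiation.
6.1509e+14 Hz

Using the wave equation: c = fλ

Solving for frequency:
f = c/λ = (3×10⁸ m/s) / (487.4×10⁻⁹ m)
f = 6.1509e+14 Hz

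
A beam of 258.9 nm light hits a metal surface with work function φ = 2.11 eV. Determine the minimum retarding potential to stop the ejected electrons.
2.6789 V

The stopping potential V_s satisfies: eV_s = KE_max

First, find KE_max using Einstein's equation:
E_photon = hc/λ = 4.7889 eV
KE_max = E_photon - φ = 4.7889 - 2.11 = 2.6789 eV

Since eV_s = KE_max:
V_s = KE_max/e = 2.6789 V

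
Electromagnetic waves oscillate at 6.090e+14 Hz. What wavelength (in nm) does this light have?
492.27 nm

Using the wave equation: c = fλ

Solving for wavelength:
λ = c/f = (3×10⁸ m/s) / (6.090e+14 Hz)
λ = 492.27 nm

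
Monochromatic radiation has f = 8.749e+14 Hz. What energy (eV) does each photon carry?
3.6183 eV

Using E = hf:

E = hf = (6.626×10⁻³⁴ J·s)(8.749e+14 Hz)
E = 3.6183 eV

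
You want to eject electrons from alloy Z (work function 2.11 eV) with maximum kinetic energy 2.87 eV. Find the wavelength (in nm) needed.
248.96 nm

From Einstein's equation: KE_max = hc/λ - φ

Rearranging for λ:
hc/λ = KE_max + φ
λ = hc/(KE_max + φ)

Required photon energy:
E_photon = KE_max + φ = 2.87 + 2.11 = 4.98 eV

Required wavelength:
λ = hc/E_photon = (6.626×10⁻³⁴)(3×10⁸) / (4.98 × 1.602×10⁻¹⁹)
λ = 248.96 nm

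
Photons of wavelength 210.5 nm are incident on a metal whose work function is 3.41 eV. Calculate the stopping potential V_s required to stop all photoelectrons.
2.4800 V

The stopping potential V_s satisfies: eV_s = KE_max

First, find KE_max using Einstein's equation:
E_photon = hc/λ = 5.8900 eV
KE_max = E_photon - φ = 5.8900 - 3.41 = 2.4800 eV

Since eV_s = KE_max:
V_s = KE_max/e = 2.4800 V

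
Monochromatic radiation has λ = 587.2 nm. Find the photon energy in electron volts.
2.1114 eV

Using E = hf = hc/λ:

E = hc/λ = (6.626×10⁻³⁴ J·s)(3×10⁸ m/s) / (587.2×10⁻⁹ m)
E = 2.1114 eV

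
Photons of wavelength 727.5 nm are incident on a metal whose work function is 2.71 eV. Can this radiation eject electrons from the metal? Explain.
No

For photoemission, the photon energy must exceed the work function.

Photon energy: E = hc/λ = 1.7043 eV
Work function: φ = 2.71 eV

Since E_photon (1.7043 eV) < φ (2.71 eV), photoemission will NOT occur.
The threshold wavelength is λ₀ = hc/φ = 457.5 nm.
Since 727.5 nm > 457.5 nm, the photons lack sufficient energy.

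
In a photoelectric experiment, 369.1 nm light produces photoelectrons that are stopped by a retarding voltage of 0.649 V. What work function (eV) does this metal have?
2.71 eV

The stopping potential gives the maximum kinetic energy: KE_max = eV_s = 0.649 eV

From Einstein's photoelectric equation: KE_max = hc/λ - φ
Rearranging: φ = hc/λ - KE_max

Calculate photon energy:
E_photon = hc/λ = (6.626×10⁻³⁴ J·s)(3×10⁸ m/s) / (369.1×10⁻⁹ m) = 3.3591 eV

Therefore:
φ = 3.3591 - 0.649 = 2.71 eV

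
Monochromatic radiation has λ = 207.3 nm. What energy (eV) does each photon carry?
5.9809 eV

Using E = hf = hc/λ:

E = hc/λ = (6.626×10⁻³⁴ J·s)(3×10⁸ m/s) / (207.3×10⁻⁹ m)
E = 5.9809 eV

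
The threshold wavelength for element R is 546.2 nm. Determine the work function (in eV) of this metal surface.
2.27 eV

At the threshold wavelength, photon energy equals work function:
φ = hc/λ₀

Calculating:
φ = (6.626×10⁻³⁴ J·s)(3×10⁸ m/s) / (546.2×10⁻⁹ m)
φ = 2.27 eV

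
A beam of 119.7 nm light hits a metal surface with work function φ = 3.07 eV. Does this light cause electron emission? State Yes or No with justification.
Yes

For photoemission, the photon energy must exceed the work function.

Photon energy: E = hc/λ = 10.3579 eV
Work function: φ = 3.07 eV

Since E_photon (10.3579 eV) > φ (3.07 eV), photoemission WILL occur.
The threshold wavelength is λ₀ = hc/φ = 403.9 nm.
Since 119.7 nm < 403.9 nm, the light has sufficient energy.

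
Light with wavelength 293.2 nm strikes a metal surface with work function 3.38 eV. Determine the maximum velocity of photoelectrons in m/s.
5.4638e+05 m/s

First, find the maximum kinetic energy:
E_photon = hc/λ = 4.2287 eV
KE_max = E_photon - φ = 4.2287 - 3.38 = 0.8487 eV

Convert to Joules: KE_max = 0.8487 × 1.602×10⁻¹⁹ J = 1.3597e-19 J

Then use KE = ½mv² to find velocity:
v = √(2·KE/m) = √(2 × 1.3597e-19 J / 9.109e-31 kg)
v = 5.4638e+05 m/s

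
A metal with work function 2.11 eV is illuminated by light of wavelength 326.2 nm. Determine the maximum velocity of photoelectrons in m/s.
7.7122e+05 m/s

First, find the maximum kinetic energy:
E_photon = hc/λ = 3.8009 eV
KE_max = E_photon - φ = 3.8009 - 2.11 = 1.6909 eV

Convert to Joules: KE_max = 1.6909 × 1.602×10⁻¹⁹ J = 2.7091e-19 J

Then use KE = ½mv² to find velocity:
v = √(2·KE/m) = √(2 × 2.7091e-19 J / 9.109e-31 kg)
v = 7.7122e+05 m/s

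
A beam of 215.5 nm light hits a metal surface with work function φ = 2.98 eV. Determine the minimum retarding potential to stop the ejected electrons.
2.7733 V

The stopping potential V_s satisfies: eV_s = KE_max

First, find KE_max using Einstein's equation:
E_photon = hc/λ = 5.7533 eV
KE_max = E_photon - φ = 5.7533 - 2.98 = 2.7733 eV

Since eV_s = KE_max:
V_s = KE_max/e = 2.7733 V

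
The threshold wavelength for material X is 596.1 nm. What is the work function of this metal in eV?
2.08 eV

At the threshold wavelength, photon energy equals work function:
φ = hc/λ₀

Calculating:
φ = (6.626×10⁻³⁴ J·s)(3×10⁸ m/s) / (596.1×10⁻⁹ m)
φ = 2.08 eV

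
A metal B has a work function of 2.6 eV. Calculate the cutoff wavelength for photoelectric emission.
476.86 nm

The threshold wavelength is when the photon energy equals the work function:
hc/λ₀ = φ

Solving for λ₀:
λ₀ = hc/φ = (6.626×10⁻³⁴ J·s)(3×10⁸ m/s) / (2.6 eV × 1.602×10⁻¹⁹ J/eV)
λ₀ = 476.86 nm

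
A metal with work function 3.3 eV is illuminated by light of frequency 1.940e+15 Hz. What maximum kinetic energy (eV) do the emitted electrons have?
4.7232 eV

Using Einstein's photoelectric equation: KE_max = hf - φ

First, calculate the photon energy:
E_photon = hf = (6.626×10⁻³⁴ J·s)(1.940e+15 Hz)
E_photon = 8.0232 eV

Then, the maximum kinetic energy:
KE_max = E_photon - φ = 8.0232 eV - 3.3 eV = 4.7232 eV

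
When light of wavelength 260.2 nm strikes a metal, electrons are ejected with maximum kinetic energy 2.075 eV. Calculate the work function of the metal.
2.69 eV

From Einstein's photoelectric equation: KE_max = hf - φ = hc/λ - φ

Rearranging for φ:
φ = hc/λ - KE_max

Calculate photon energy:
E_photon = hc/λ = 4.7650 eV

Therefore:
φ = 4.7650 - 2.075 = 2.69 eV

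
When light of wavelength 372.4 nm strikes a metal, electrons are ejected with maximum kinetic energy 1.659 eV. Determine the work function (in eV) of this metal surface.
1.67 eV

From Einstein's photoelectric equation: KE_max = hf - φ = hc/λ - φ

Rearranging for φ:
φ = hc/λ - KE_max

Calculate photon energy:
E_photon = hc/λ = 3.3293 eV

Therefore:
φ = 3.3293 - 1.659 = 1.67 eV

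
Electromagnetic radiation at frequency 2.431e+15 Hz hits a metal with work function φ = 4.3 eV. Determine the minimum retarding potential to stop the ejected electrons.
5.7538 V

The stopping potential V_s satisfies: eV_s = KE_max

First, find KE_max using Einstein's equation:
E_photon = hf = (6.626×10⁻³⁴ J·s)(2.431e+15 Hz) = 10.0538 eV
KE_max = E_photon - φ = 10.0538 - 4.3 = 5.7538 eV

Since eV_s = KE_max:
V_s = KE_max/e = 5.7538 V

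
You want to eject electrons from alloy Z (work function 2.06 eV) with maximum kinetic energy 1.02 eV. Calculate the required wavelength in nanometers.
402.55 nm

From Einstein's equation: KE_max = hc/λ - φ

Rearranging for λ:
hc/λ = KE_max + φ
λ = hc/(KE_max + φ)

Required photon energy:
E_photon = KE_max + φ = 1.02 + 2.06 = 3.08 eV

Required wavelength:
λ = hc/E_photon = (6.626×10⁻³⁴)(3×10⁸) / (3.08 × 1.602×10⁻¹⁹)
λ = 402.55 nm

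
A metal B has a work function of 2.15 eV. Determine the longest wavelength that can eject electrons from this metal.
576.67 nm

The threshold wavelength is when the photon energy equals the work function:
hc/λ₀ = φ

Solving for λ₀:
λ₀ = hc/φ = (6.626×10⁻³⁴ J·s)(3×10⁸ m/s) / (2.15 eV × 1.602×10⁻¹⁹ J/eV)
λ₀ = 576.67 nm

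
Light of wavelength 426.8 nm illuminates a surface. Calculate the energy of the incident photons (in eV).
2.9050 eV

Using E = hf = hc/λ:

E = hc/λ = (6.626×10⁻³⁴ J·s)(3×10⁸ m/s) / (426.8×10⁻⁹ m)
E = 2.9050 eV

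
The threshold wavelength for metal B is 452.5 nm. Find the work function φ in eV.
2.74 eV

At the threshold wavelength, photon energy equals work function:
φ = hc/λ₀

Calculating:
φ = (6.626×10⁻³⁴ J·s)(3×10⁸ m/s) / (452.5×10⁻⁹ m)
φ = 2.74 eV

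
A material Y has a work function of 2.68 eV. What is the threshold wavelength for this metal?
462.63 nm

The threshold wavelength is when the photon energy equals the work function:
hc/λ₀ = φ

Solving for λ₀:
λ₀ = hc/φ = (6.626×10⁻³⁴ J·s)(3×10⁸ m/s) / (2.68 eV × 1.602×10⁻¹⁹ J/eV)
λ₀ = 462.63 nm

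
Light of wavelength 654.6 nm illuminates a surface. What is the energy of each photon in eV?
1.8940 eV

Using E = hf = hc/λ:

E = hc/λ = (6.626×10⁻³⁴ J·s)(3×10⁸ m/s) / (654.6×10⁻⁹ m)
E = 1.8940 eV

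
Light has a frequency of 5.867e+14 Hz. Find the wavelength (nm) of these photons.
510.98 nm

Using the wave equation: c = fλ

Solving for wavelength:
λ = c/f = (3×10⁸ m/s) / (5.867e+14 Hz)
λ = 510.98 nm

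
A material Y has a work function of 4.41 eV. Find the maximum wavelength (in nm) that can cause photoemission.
281.14 nm

The threshold wavelength is when the photon energy equals the work function:
hc/λ₀ = φ

Solving for λ₀:
λ₀ = hc/φ = (6.626×10⁻³⁴ J·s)(3×10⁸ m/s) / (4.41 eV × 1.602×10⁻¹⁹ J/eV)
λ₀ = 281.14 nm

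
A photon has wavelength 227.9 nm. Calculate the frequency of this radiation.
1.3155e+15 Hz

Using the wave equation: c = fλ

Solving for frequency:
f = c/λ = (3×10⁸ m/s) / (227.9×10⁻⁹ m)
f = 1.3155e+15 Hz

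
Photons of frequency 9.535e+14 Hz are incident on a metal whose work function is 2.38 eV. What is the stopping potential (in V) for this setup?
1.5634 V

The stopping potential V_s satisfies: eV_s = KE_max

First, find KE_max using Einstein's equation:
E_photon = hf = (6.626×10⁻³⁴ J·s)(9.535e+14 Hz) = 3.9434 eV
KE_max = E_photon - φ = 3.9434 - 2.38 = 1.5634 eV

Since eV_s = KE_max:
V_s = KE_max/e = 1.5634 V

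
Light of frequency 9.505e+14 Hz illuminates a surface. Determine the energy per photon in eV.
3.9310 eV

Using E = hf:

E = hf = (6.626×10⁻³⁴ J·s)(9.505e+14 Hz)
E = 3.9310 eV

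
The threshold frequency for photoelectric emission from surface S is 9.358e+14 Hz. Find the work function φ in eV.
3.87 eV

At the threshold frequency, photon energy equals work function:
φ = hf₀

Calculating:
φ = (6.626×10⁻³⁴ J·s)(9.358e+14 Hz)
φ = 3.87 eV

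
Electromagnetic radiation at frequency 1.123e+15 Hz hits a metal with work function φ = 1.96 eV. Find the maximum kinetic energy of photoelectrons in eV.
2.6844 eV

Using Einstein's photoelectric equation: KE_max = hf - φ

First, calculate the photon energy:
E_photon = hf = (6.626×10⁻³⁴ J·s)(1.123e+15 Hz)
E_photon = 4.6444 eV

Then, the maximum kinetic energy:
KE_max = E_photon - φ = 4.6444 eV - 1.96 eV = 2.6844 eV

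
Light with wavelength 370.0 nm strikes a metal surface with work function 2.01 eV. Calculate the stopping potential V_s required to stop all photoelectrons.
1.3409 V

The stopping potential V_s satisfies: eV_s = KE_max

First, find KE_max using Einstein's equation:
E_photon = hc/λ = 3.3509 eV
KE_max = E_photon - φ = 3.3509 - 2.01 = 1.3409 eV

Since eV_s = KE_max:
V_s = KE_max/e = 1.3409 V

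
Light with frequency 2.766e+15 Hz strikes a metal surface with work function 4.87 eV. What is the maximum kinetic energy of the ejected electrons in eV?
6.5693 eV

Using Einstein's photoelectric equation: KE_max = hf - φ

First, calculate the photon energy:
E_photon = hf = (6.626×10⁻³⁴ J·s)(2.766e+15 Hz)
E_photon = 11.4393 eV

Then, the maximum kinetic energy:
KE_max = E_photon - φ = 11.4393 eV - 4.87 eV = 6.5693 eV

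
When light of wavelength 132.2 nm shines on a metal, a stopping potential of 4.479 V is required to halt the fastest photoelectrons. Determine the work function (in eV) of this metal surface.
4.90 eV

The stopping potential gives the maximum kinetic energy: KE_max = eV_s = 4.479 eV

From Einstein's photoelectric equation: KE_max = hc/λ - φ
Rearranging: φ = hc/λ - KE_max

Calculate photon energy:
E_photon = hc/λ = (6.626×10⁻³⁴ J·s)(3×10⁸ m/s) / (132.2×10⁻⁹ m) = 9.3785 eV

Therefore:
φ = 9.3785 - 4.479 = 4.90 eV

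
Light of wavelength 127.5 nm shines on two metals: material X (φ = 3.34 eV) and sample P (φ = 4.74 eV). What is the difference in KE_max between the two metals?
1.4000 eV

Using KE_max = hc/λ - φ for each metal:

Photon energy: E = hc/λ = 9.7243 eV

For material X (φ₁ = 3.34 eV):
KE₁ = E - φ₁ = 9.7243 - 3.34 = 6.3843 eV

For sample P (φ₂ = 4.74 eV):
KE₂ = E - φ₂ = 9.7243 - 4.74 = 4.9843 eV

Difference:
ΔKE = KE₁ - KE₂ = 6.3843 - 4.9843 = 1.4000 eV

Note: The difference equals the difference in work functions: 4.74 - 3.34 = 1.40 eV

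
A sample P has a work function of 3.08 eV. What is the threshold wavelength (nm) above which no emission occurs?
402.55 nm

The threshold wavelength is when the photon energy equals the work function:
hc/λ₀ = φ

Solving for λ₀:
λ₀ = hc/φ = (6.626×10⁻³⁴ J·s)(3×10⁸ m/s) / (3.08 eV × 1.602×10⁻¹⁹ J/eV)
λ₀ = 402.55 nm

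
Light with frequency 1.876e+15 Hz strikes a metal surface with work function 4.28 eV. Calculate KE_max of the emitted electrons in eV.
3.4785 eV

Using Einstein's photoelectric equation: KE_max = hf - φ

First, calculate the photon energy:
E_photon = hf = (6.626×10⁻³⁴ J·s)(1.876e+15 Hz)
E_photon = 7.7585 eV

Then, the maximum kinetic energy:
KE_max = E_photon - φ = 7.7585 eV - 4.28 eV = 3.4785 eV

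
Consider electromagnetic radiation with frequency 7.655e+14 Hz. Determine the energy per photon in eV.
3.1659 eV

Using E = hf:

E = hf = (6.626×10⁻³⁴ J·s)(7.655e+14 Hz)
E = 3.1659 eV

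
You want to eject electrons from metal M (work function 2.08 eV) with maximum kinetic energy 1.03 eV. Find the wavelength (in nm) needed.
398.66 nm

From Einstein's equation: KE_max = hc/λ - φ

Rearranging for λ:
hc/λ = KE_max + φ
λ = hc/(KE_max + φ)

Required photon energy:
E_photon = KE_max + φ = 1.03 + 2.08 = 3.11 eV

Required wavelength:
λ = hc/E_photon = (6.626×10⁻³⁴)(3×10⁸) / (3.11 × 1.602×10⁻¹⁹)
λ = 398.66 nm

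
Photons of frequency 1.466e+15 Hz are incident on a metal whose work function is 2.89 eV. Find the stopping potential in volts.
3.1729 V

The stopping potential V_s satisfies: eV_s = KE_max

First, find KE_max using Einstein's equation:
E_photon = hf = (6.626×10⁻³⁴ J·s)(1.466e+15 Hz) = 6.0629 eV
KE_max = E_photon - φ = 6.0629 - 2.89 = 3.1729 eV

Since eV_s = KE_max:
V_s = KE_max/e = 3.1729 V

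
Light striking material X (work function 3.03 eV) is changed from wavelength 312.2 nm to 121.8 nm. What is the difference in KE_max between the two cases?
6.2080 eV

Using Einstein's equation: KE_max = hc/λ - φ

For λ₁ = 312.2 nm:
KE₁ = hc/λ₁ - φ = 3.9713 - 3.03 = 0.9413 eV

For λ₂ = 121.8 nm:
KE₂ = hc/λ₂ - φ = 10.1793 - 3.03 = 7.1493 eV

Change in KE:
ΔKE = KE₂ - KE₁ = 7.1493 - 0.9413 = 6.2080 eV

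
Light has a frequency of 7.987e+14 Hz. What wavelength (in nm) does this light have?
375.35 nm

Using the wave equation: c = fλ

Solving for wavelength:
λ = c/f = (3×10⁸ m/s) / (7.987e+14 Hz)
λ = 375.35 nm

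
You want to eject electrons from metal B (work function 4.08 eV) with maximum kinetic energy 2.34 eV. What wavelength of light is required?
193.12 nm

From Einstein's equation: KE_max = hc/λ - φ

Rearranging for λ:
hc/λ = KE_max + φ
λ = hc/(KE_max + φ)

Required photon energy:
E_photon = KE_max + φ = 2.34 + 4.08 = 6.42 eV

Required wavelength:
λ = hc/E_photon = (6.626×10⁻³⁴)(3×10⁸) / (6.42 × 1.602×10⁻¹⁹)
λ = 193.12 nm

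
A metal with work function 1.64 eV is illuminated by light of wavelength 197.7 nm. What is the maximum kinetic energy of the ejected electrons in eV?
4.6313 eV

Using Einstein's photoelectric equation: KE_max = hf - φ = hc/λ - φ

First, calculate the photon energy:
E_photon = hc/λ = (6.626×10⁻³⁴ J·s)(3×10⁸ m/s) / (197.7×10⁻⁹ m)
E_photon = 6.2713 eV

Then, the maximum kinetic energy:
KE_max = E_photon - φ = 6.2713 eV - 1.64 eV = 4.6313 eV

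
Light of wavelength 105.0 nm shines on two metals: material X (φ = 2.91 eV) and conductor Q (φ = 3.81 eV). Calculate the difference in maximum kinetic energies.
0.9000 eV

Using KE_max = hc/λ - φ for each metal:

Photon energy: E = hc/λ = 11.8080 eV

For material X (φ₁ = 2.91 eV):
KE₁ = E - φ₁ = 11.8080 - 2.91 = 8.8980 eV

For conductor Q (φ₂ = 3.81 eV):
KE₂ = E - φ₂ = 11.8080 - 3.81 = 7.9980 eV

Difference:
ΔKE = KE₁ - KE₂ = 8.8980 - 7.9980 = 0.9000 eV

Note: The difference equals the difference in work functions: 3.81 - 2.91 = 0.90 eV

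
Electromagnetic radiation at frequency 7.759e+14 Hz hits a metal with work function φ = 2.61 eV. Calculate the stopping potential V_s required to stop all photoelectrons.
0.5989 V

The stopping potential V_s satisfies: eV_s = KE_max

First, find KE_max using Einstein's equation:
E_photon = hf = (6.626×10⁻³⁴ J·s)(7.759e+14 Hz) = 3.2089 eV
KE_max = E_photon - φ = 3.2089 - 2.61 = 0.5989 eV

Since eV_s = KE_max:
V_s = KE_max/e = 0.5989 V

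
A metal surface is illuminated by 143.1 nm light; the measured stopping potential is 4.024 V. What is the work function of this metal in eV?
4.64 eV

The stopping potential gives the maximum kinetic energy: KE_max = eV_s = 4.024 eV

From Einstein's photoelectric equation: KE_max = hc/λ - φ
Rearranging: φ = hc/λ - KE_max

Calculate photon energy:
E_photon = hc/λ = (6.626×10⁻³⁴ J·s)(3×10⁸ m/s) / (143.1×10⁻⁹ m) = 8.6642 eV

Therefore:
φ = 8.6642 - 4.024 = 4.64 eV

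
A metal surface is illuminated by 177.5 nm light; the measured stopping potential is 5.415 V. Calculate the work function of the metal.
1.57 eV

The stopping potential gives the maximum kinetic energy: KE_max = eV_s = 5.415 eV

From Einstein's photoelectric equation: KE_max = hc/λ - φ
Rearranging: φ = hc/λ - KE_max

Calculate photon energy:
E_photon = hc/λ = (6.626×10⁻³⁴ J·s)(3×10⁸ m/s) / (177.5×10⁻⁹ m) = 6.9850 eV

Therefore:
φ = 6.9850 - 5.415 = 1.57 eV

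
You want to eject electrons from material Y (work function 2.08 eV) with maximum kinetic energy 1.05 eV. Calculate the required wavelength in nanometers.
396.12 nm

From Einstein's equation: KE_max = hc/λ - φ

Rearranging for λ:
hc/λ = KE_max + φ
λ = hc/(KE_max + φ)

Required photon energy:
E_photon = KE_max + φ = 1.05 + 2.08 = 3.13 eV

Required wavelength:
λ = hc/E_photon = (6.626×10⁻³⁴)(3×10⁸) / (3.13 × 1.602×10⁻¹⁹)
λ = 396.12 nm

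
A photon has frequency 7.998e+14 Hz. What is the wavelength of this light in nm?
374.83 nm

Using the wave equation: c = fλ

Solving for wavelength:
λ = c/f = (3×10⁸ m/s) / (7.998e+14 Hz)
λ = 374.83 nm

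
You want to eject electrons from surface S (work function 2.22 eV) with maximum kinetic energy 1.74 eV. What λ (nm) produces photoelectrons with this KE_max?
313.09 nm

From Einstein's equation: KE_max = hc/λ - φ

Rearranging for λ:
hc/λ = KE_max + φ
λ = hc/(KE_max + φ)

Required photon energy:
E_photon = KE_max + φ = 1.74 + 2.22 = 3.96 eV

Required wavelength:
λ = hc/E_photon = (6.626×10⁻³⁴)(3×10⁸) / (3.96 × 1.602×10⁻¹⁹)
λ = 313.09 nm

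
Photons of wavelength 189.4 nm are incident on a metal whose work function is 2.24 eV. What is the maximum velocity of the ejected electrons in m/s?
1.2308e+06 m/s

First, find the maximum kinetic energy:
E_photon = hc/λ = 6.5462 eV
KE_max = E_photon - φ = 6.5462 - 2.24 = 4.3062 eV

Convert to Joules: KE_max = 4.3062 × 1.602×10⁻¹⁹ J = 6.8992e-19 J

Then use KE = ½mv² to find velocity:
v = √(2·KE/m) = √(2 × 6.8992e-19 J / 9.109e-31 kg)
v = 1.2308e+06 m/s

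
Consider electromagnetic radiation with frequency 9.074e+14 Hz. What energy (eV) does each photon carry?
3.7527 eV

Using E = hf:

E = hf = (6.626×10⁻³⁴ J·s)(9.074e+14 Hz)
E = 3.7527 eV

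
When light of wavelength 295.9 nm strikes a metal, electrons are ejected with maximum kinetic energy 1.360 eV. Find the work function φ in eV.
2.83 eV

From Einstein's photoelectric equation: KE_max = hf - φ = hc/λ - φ

Rearranging for φ:
φ = hc/λ - KE_max

Calculate photon energy:
E_photon = hc/λ = 4.1901 eV

Therefore:
φ = 4.1901 - 1.360 = 2.83 eV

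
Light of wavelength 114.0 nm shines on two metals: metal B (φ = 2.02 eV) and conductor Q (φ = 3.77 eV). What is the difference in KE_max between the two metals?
1.7500 eV

Using KE_max = hc/λ - φ for each metal:

Photon energy: E = hc/λ = 10.8758 eV

For metal B (φ₁ = 2.02 eV):
KE₁ = E - φ₁ = 10.8758 - 2.02 = 8.8558 eV

For conductor Q (φ₂ = 3.77 eV):
KE₂ = E - φ₂ = 10.8758 - 3.77 = 7.1058 eV

Difference:
ΔKE = KE₁ - KE₂ = 8.8558 - 7.1058 = 1.7500 eV

Note: The difference equals the difference in work functions: 3.77 - 2.02 = 1.75 eV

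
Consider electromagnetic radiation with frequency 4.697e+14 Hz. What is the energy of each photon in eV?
1.9425 eV

Using E = hf:

E = hf = (6.626×10⁻³⁴ J·s)(4.697e+14 Hz)
E = 1.9425 eV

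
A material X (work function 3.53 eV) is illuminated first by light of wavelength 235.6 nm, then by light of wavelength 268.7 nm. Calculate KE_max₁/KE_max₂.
1.5979

Using Einstein's equation: KE_max = hc/λ - φ

For λ₁ = 235.6 nm:
E₁ = hc/λ₁ = 5.2625 eV
KE₁ = E₁ - φ = 5.2625 - 3.53 = 1.7325 eV

For λ₂ = 268.7 nm:
E₂ = hc/λ₂ = 4.6142 eV
KE₂ = E₂ - φ = 4.6142 - 3.53 = 1.0842 eV

Ratio: KE₁/KE₂ = 1.7325/1.0842 = 1.5979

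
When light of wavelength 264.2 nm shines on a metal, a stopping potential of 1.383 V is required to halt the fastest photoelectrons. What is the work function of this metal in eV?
3.31 eV

The stopping potential gives the maximum kinetic energy: KE_max = eV_s = 1.383 eV

From Einstein's photoelectric equation: KE_max = hc/λ - φ
Rearranging: φ = hc/λ - KE_max

Calculate photon energy:
E_photon = hc/λ = (6.626×10⁻³⁴ J·s)(3×10⁸ m/s) / (264.2×10⁻⁹ m) = 4.6928 eV

Therefore:
φ = 4.6928 - 1.383 = 3.31 eV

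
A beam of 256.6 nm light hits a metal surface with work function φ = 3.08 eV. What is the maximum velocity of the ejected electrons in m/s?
7.8500e+05 m/s

First, find the maximum kinetic energy:
E_photon = hc/λ = 4.8318 eV
KE_max = E_photon - φ = 4.8318 - 3.08 = 1.7518 eV

Convert to Joules: KE_max = 1.7518 × 1.602×10⁻¹⁹ J = 2.8067e-19 J

Then use KE = ½mv² to find velocity:
v = √(2·KE/m) = √(2 × 2.8067e-19 J / 9.109e-31 kg)
v = 7.8500e+05 m/s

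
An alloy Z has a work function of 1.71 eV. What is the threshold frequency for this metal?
4.1348e+14 Hz

The threshold frequency is when the photon energy equals the work function:
hf₀ = φ

Solving for f₀:
f₀ = φ/h = (1.71 eV × 1.602×10⁻¹⁹ J/eV) / (6.626×10⁻³⁴ J·s)
f₀ = 4.1348e+14 Hz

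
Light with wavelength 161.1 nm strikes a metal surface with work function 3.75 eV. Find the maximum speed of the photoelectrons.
1.1782e+06 m/s

First, find the maximum kinetic energy:
E_photon = hc/λ = 7.6961 eV
KE_max = E_photon - φ = 7.6961 - 3.75 = 3.9461 eV

Convert to Joules: KE_max = 3.9461 × 1.602×10⁻¹⁹ J = 6.3224e-19 J

Then use KE = ½mv² to find velocity:
v = √(2·KE/m) = √(2 × 6.3224e-19 J / 9.109e-31 kg)
v = 1.1782e+06 m/s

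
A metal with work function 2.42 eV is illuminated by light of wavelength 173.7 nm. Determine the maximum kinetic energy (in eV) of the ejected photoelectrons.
4.7178 eV

Using Einstein's photoelectric equation: KE_max = hf - φ = hc/λ - φ

First, calculate the photon energy:
E_photon = hc/λ = (6.626×10⁻³⁴ J·s)(3×10⁸ m/s) / (173.7×10⁻⁹ m)
E_photon = 7.1378 eV

Then, the maximum kinetic energy:
KE_max = E_photon - φ = 7.1378 eV - 2.42 eV = 4.7178 eV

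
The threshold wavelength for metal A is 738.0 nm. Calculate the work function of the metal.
1.68 eV

At the threshold wavelength, photon energy equals work function:
φ = hc/λ₀

Calculating:
φ = (6.626×10⁻³⁴ J·s)(3×10⁸ m/s) / (738.0×10⁻⁹ m)
φ = 1.68 eV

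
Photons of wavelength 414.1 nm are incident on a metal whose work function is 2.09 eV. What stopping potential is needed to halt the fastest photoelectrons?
0.9041 V

The stopping potential V_s satisfies: eV_s = KE_max

First, find KE_max using Einstein's equation:
E_photon = hc/λ = 2.9941 eV
KE_max = E_photon - φ = 2.9941 - 2.09 = 0.9041 eV

Since eV_s = KE_max:
V_s = KE_max/e = 0.9041 V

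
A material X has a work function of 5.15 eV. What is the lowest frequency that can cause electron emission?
1.2453e+15 Hz

The threshold frequency is when the photon energy equals the work function:
hf₀ = φ

Solving for f₀:
f₀ = φ/h = (5.15 eV × 1.602×10⁻¹⁹ J/eV) / (6.626×10⁻³⁴ J·s)
f₀ = 1.2453e+15 Hz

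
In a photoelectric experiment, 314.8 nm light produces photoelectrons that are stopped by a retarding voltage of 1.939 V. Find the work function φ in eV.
2.00 eV

The stopping potential gives the maximum kinetic energy: KE_max = eV_s = 1.939 eV

From Einstein's photoelectric equation: KE_max = hc/λ - φ
Rearranging: φ = hc/λ - KE_max

Calculate photon energy:
E_photon = hc/λ = (6.626×10⁻³⁴ J·s)(3×10⁸ m/s) / (314.8×10⁻⁹ m) = 3.9385 eV

Therefore:
φ = 3.9385 - 1.939 = 2.00 eV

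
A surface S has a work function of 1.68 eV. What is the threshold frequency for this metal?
4.0622e+14 Hz

The threshold frequency is when the photon energy equals the work function:
hf₀ = φ

Solving for f₀:
f₀ = φ/h = (1.68 eV × 1.602×10⁻¹⁹ J/eV) / (6.626×10⁻³⁴ J·s)
f₀ = 4.0622e+14 Hz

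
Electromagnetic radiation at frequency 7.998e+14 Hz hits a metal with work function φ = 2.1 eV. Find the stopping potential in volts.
1.2077 V

The stopping potential V_s satisfies: eV_s = KE_max

First, find KE_max using Einstein's equation:
E_photon = hf = (6.626×10⁻³⁴ J·s)(7.998e+14 Hz) = 3.3077 eV
KE_max = E_photon - φ = 3.3077 - 2.1 = 1.2077 eV

Since eV_s = KE_max:
V_s = KE_max/e = 1.2077 V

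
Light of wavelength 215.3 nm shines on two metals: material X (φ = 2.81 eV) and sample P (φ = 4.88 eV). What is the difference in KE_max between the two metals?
2.0700 eV

Using KE_max = hc/λ - φ for each metal:

Photon energy: E = hc/λ = 5.7587 eV

For material X (φ₁ = 2.81 eV):
KE₁ = E - φ₁ = 5.7587 - 2.81 = 2.9487 eV

For sample P (φ₂ = 4.88 eV):
KE₂ = E - φ₂ = 5.7587 - 4.88 = 0.8787 eV

Difference:
ΔKE = KE₁ - KE₂ = 2.9487 - 0.8787 = 2.0700 eV

Note: The difference equals the difference in work functions: 4.88 - 2.81 = 2.07 eV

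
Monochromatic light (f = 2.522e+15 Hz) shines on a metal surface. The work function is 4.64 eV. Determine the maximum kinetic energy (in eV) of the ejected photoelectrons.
5.7902 eV

Using Einstein's photoelectric equation: KE_max = hf - φ

First, calculate the photon energy:
E_photon = hf = (6.626×10⁻³⁴ J·s)(2.522e+15 Hz)
E_photon = 10.4302 eV

Then, the maximum kinetic energy:
KE_max = E_photon - φ = 10.4302 eV - 4.64 eV = 5.7902 eV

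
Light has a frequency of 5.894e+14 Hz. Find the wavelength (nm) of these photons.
508.64 nm

Using the wave equation: c = fλ

Solving for wavelength:
λ = c/f = (3×10⁸ m/s) / (5.894e+14 Hz)
λ = 508.64 nm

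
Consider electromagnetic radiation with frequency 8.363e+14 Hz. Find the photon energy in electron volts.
3.4587 eV

Using E = hf:

E = hf = (6.626×10⁻³⁴ J·s)(8.363e+14 Hz)
E = 3.4587 eV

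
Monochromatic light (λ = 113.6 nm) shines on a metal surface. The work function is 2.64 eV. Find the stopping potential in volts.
8.2741 V

The stopping potential V_s satisfies: eV_s = KE_max

First, find KE_max using Einstein's equation:
E_photon = hc/λ = 10.9141 eV
KE_max = E_photon - φ = 10.9141 - 2.64 = 8.2741 eV

Since eV_s = KE_max:
V_s = KE_max/e = 8.2741 V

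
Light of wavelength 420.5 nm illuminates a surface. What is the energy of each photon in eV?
2.9485 eV

Using E = hf = hc/λ:

E = hc/λ = (6.626×10⁻³⁴ J·s)(3×10⁸ m/s) / (420.5×10⁻⁹ m)
E = 2.9485 eV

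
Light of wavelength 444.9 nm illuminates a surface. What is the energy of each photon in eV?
2.7868 eV

Using E = hf = hc/λ:

E = hc/λ = (6.626×10⁻³⁴ J·s)(3×10⁸ m/s) / (444.9×10⁻⁹ m)
E = 2.7868 eV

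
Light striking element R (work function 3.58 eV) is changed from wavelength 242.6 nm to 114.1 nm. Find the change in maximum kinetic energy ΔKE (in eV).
5.7556 eV

Using Einstein's equation: KE_max = hc/λ - φ

For λ₁ = 242.6 nm:
KE₁ = hc/λ₁ - φ = 5.1106 - 3.58 = 1.5306 eV

For λ₂ = 114.1 nm:
KE₂ = hc/λ₂ - φ = 10.8663 - 3.58 = 7.2863 eV

Change in KE:
ΔKE = KE₂ - KE₁ = 7.2863 - 1.5306 = 5.7556 eV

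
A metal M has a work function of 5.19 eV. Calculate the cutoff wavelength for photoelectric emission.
238.89 nm

The threshold wavelength is when the photon energy equals the work function:
hc/λ₀ = φ

Solving for λ₀:
λ₀ = hc/φ = (6.626×10⁻³⁴ J·s)(3×10⁸ m/s) / (5.19 eV × 1.602×10⁻¹⁹ J/eV)
λ₀ = 238.89 nm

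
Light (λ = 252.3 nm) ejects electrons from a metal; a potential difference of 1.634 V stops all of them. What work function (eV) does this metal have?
3.28 eV

The stopping potential gives the maximum kinetic energy: KE_max = eV_s = 1.634 eV

From Einstein's photoelectric equation: KE_max = hc/λ - φ
Rearranging: φ = hc/λ - KE_max

Calculate photon energy:
E_photon = hc/λ = (6.626×10⁻³⁴ J·s)(3×10⁸ m/s) / (252.3×10⁻⁹ m) = 4.9142 eV

Therefore:
φ = 4.9142 - 1.634 = 3.28 eV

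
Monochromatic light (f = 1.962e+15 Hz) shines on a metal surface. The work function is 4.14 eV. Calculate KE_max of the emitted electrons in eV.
3.9742 eV

Using Einstein's photoelectric equation: KE_max = hf - φ

First, calculate the photon energy:
E_photon = hf = (6.626×10⁻³⁴ J·s)(1.962e+15 Hz)
E_photon = 8.1142 eV

Then, the maximum kinetic energy:
KE_max = E_photon - φ = 8.1142 eV - 4.14 eV = 3.9742 eV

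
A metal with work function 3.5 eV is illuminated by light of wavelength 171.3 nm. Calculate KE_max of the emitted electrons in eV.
3.7378 eV

Using Einstein's photoelectric equation: KE_max = hf - φ = hc/λ - φ

First, calculate the photon energy:
E_photon = hc/λ = (6.626×10⁻³⁴ J·s)(3×10⁸ m/s) / (171.3×10⁻⁹ m)
E_photon = 7.2378 eV

Then, the maximum kinetic energy:
KE_max = E_photon - φ = 7.2378 eV - 3.5 eV = 3.7378 eV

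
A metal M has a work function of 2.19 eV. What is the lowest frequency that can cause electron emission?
5.2954e+14 Hz

The threshold frequency is when the photon energy equals the work function:
hf₀ = φ

Solving for f₀:
f₀ = φ/h = (2.19 eV × 1.602×10⁻¹⁹ J/eV) / (6.626×10⁻³⁴ J·s)
f₀ = 5.2954e+14 Hz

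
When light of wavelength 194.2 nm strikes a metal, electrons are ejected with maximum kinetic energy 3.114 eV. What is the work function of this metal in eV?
3.27 eV

From Einstein's photoelectric equation: KE_max = hf - φ = hc/λ - φ

Rearranging for φ:
φ = hc/λ - KE_max

Calculate photon energy:
E_photon = hc/λ = 6.3844 eV

Therefore:
φ = 6.3844 - 3.114 = 3.27 eV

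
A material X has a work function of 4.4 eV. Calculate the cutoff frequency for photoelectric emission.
1.0639e+15 Hz

The threshold frequency is when the photon energy equals the work function:
hf₀ = φ

Solving for f₀:
f₀ = φ/h = (4.4 eV × 1.602×10⁻¹⁹ J/eV) / (6.626×10⁻³⁴ J·s)
f₀ = 1.0639e+15 Hz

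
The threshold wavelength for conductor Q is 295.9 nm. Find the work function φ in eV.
4.19 eV

At the threshold wavelength, photon energy equals work function:
φ = hc/λ₀

Calculating:
φ = (6.626×10⁻³⁴ J·s)(3×10⁸ m/s) / (295.9×10⁻⁹ m)
φ = 4.19 eV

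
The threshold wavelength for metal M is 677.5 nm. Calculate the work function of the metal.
1.83 eV

At the threshold wavelength, photon energy equals work function:
φ = hc/λ₀

Calculating:
φ = (6.626×10⁻³⁴ J·s)(3×10⁸ m/s) / (677.5×10⁻⁹ m)
φ = 1.83 eV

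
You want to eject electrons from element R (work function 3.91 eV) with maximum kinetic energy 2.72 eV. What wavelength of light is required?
187.00 nm

From Einstein's equation: KE_max = hc/λ - φ

Rearranging for λ:
hc/λ = KE_max + φ
λ = hc/(KE_max + φ)

Required photon energy:
E_photon = KE_max + φ = 2.72 + 3.91 = 6.63 eV

Required wavelength:
λ = hc/E_photon = (6.626×10⁻³⁴)(3×10⁸) / (6.63 × 1.602×10⁻¹⁹)
λ = 187.00 nm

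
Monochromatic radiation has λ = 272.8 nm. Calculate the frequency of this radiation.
1.0989e+15 Hz

Using the wave equation: c = fλ

Solving for frequency:
f = c/λ = (3×10⁸ m/s) / (272.8×10⁻⁹ m)
f = 1.0989e+15 Hz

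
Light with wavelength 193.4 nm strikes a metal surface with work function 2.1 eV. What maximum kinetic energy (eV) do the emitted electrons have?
4.3108 eV

Using Einstein's photoelectric equation: KE_max = hf - φ = hc/λ - φ

First, calculate the photon energy:
E_photon = hc/λ = (6.626×10⁻³⁴ J·s)(3×10⁸ m/s) / (193.4×10⁻⁹ m)
E_photon = 6.4108 eV

Then, the maximum kinetic energy:
KE_max = E_photon - φ = 6.4108 eV - 2.1 eV = 4.3108 eV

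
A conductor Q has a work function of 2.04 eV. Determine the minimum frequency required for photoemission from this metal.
4.9327e+14 Hz

The threshold frequency is when the photon energy equals the work function:
hf₀ = φ

Solving for f₀:
f₀ = φ/h = (2.04 eV × 1.602×10⁻¹⁹ J/eV) / (6.626×10⁻³⁴ J·s)
f₀ = 4.9327e+14 Hz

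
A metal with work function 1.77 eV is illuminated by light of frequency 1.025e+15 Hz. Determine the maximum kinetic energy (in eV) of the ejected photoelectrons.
2.4691 eV

Using Einstein's photoelectric equation: KE_max = hf - φ

First, calculate the photon energy:
E_photon = hf = (6.626×10⁻³⁴ J·s)(1.025e+15 Hz)
E_photon = 4.2391 eV

Then, the maximum kinetic energy:
KE_max = E_photon - φ = 4.2391 eV - 1.77 eV = 2.4691 eV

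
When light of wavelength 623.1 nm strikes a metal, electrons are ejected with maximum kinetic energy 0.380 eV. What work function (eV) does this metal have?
1.61 eV

From Einstein's photoelectric equation: KE_max = hf - φ = hc/λ - φ

Rearranging for φ:
φ = hc/λ - KE_max

Calculate photon energy:
E_photon = hc/λ = 1.9898 eV

Therefore:
φ = 1.9898 - 0.380 = 1.61 eV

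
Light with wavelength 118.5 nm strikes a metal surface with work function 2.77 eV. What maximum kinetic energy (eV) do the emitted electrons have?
7.6928 eV

Using Einstein's photoelectric equation: KE_max = hf - φ = hc/λ - φ

First, calculate the photon energy:
E_photon = hc/λ = (6.626×10⁻³⁴ J·s)(3×10⁸ m/s) / (118.5×10⁻⁹ m)
E_photon = 10.4628 eV

Then, the maximum kinetic energy:
KE_max = E_photon - φ = 10.4628 eV - 2.77 eV = 7.6928 eV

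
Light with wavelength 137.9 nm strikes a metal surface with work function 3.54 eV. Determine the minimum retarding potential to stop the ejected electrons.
5.4509 V

The stopping potential V_s satisfies: eV_s = KE_max

First, find KE_max using Einstein's equation:
E_photon = hc/λ = 8.9909 eV
KE_max = E_photon - φ = 8.9909 - 3.54 = 5.4509 eV

Since eV_s = KE_max:
V_s = KE_max/e = 5.4509 V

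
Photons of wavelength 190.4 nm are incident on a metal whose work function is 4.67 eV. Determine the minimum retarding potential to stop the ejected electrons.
1.8418 V

The stopping potential V_s satisfies: eV_s = KE_max

First, find KE_max using Einstein's equation:
E_photon = hc/λ = 6.5118 eV
KE_max = E_photon - φ = 6.5118 - 4.67 = 1.8418 eV

Since eV_s = KE_max:
V_s = KE_max/e = 1.8418 V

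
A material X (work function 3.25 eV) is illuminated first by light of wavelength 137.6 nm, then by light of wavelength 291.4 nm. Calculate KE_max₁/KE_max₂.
5.7331

Using Einstein's equation: KE_max = hc/λ - φ

For λ₁ = 137.6 nm:
E₁ = hc/λ₁ = 9.0105 eV
KE₁ = E₁ - φ = 9.0105 - 3.25 = 5.7605 eV

For λ₂ = 291.4 nm:
E₂ = hc/λ₂ = 4.2548 eV
KE₂ = E₂ - φ = 4.2548 - 3.25 = 1.0048 eV

Ratio: KE₁/KE₂ = 5.7605/1.0048 = 5.7331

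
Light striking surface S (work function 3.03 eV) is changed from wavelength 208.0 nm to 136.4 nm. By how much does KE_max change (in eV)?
3.1290 eV

Using Einstein's equation: KE_max = hc/λ - φ

For λ₁ = 208.0 nm:
KE₁ = hc/λ₁ - φ = 5.9608 - 3.03 = 2.9308 eV

For λ₂ = 136.4 nm:
KE₂ = hc/λ₂ - φ = 9.0898 - 3.03 = 6.0598 eV

Change in KE:
ΔKE = KE₂ - KE₁ = 6.0598 - 2.9308 = 3.1290 eV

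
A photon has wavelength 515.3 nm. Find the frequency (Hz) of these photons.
5.8178e+14 Hz

Using the wave equation: c = fλ

Solving for frequency:
f = c/λ = (3×10⁸ m/s) / (515.3×10⁻⁹ m)
f = 5.8178e+14 Hz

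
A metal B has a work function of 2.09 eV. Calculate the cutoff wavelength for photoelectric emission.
593.23 nm

The threshold wavelength is when the photon energy equals the work function:
hc/λ₀ = φ

Solving for λ₀:
λ₀ = hc/φ = (6.626×10⁻³⁴ J·s)(3×10⁸ m/s) / (2.09 eV × 1.602×10⁻¹⁹ J/eV)
λ₀ = 593.23 nm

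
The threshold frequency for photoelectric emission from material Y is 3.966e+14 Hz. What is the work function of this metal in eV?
1.64 eV

At the threshold frequency, photon energy equals work function:
φ = hf₀

Calculating:
φ = (6.626×10⁻³⁴ J·s)(3.966e+14 Hz)
φ = 1.64 eV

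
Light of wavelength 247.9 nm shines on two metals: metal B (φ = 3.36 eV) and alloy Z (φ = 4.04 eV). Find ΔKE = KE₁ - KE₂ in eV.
0.6800 eV

Using KE_max = hc/λ - φ for each metal:

Photon energy: E = hc/λ = 5.0014 eV

For metal B (φ₁ = 3.36 eV):
KE₁ = E - φ₁ = 5.0014 - 3.36 = 1.6414 eV

For alloy Z (φ₂ = 4.04 eV):
KE₂ = E - φ₂ = 5.0014 - 4.04 = 0.9614 eV

Difference:
ΔKE = KE₁ - KE₂ = 1.6414 - 0.9614 = 0.6800 eV

Note: The difference equals the difference in work functions: 4.04 - 3.36 = 0.68 eV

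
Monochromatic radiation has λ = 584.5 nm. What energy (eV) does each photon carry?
2.1212 eV

Using E = hf = hc/λ:

E = hc/λ = (6.626×10⁻³⁴ J·s)(3×10⁸ m/s) / (584.5×10⁻⁹ m)
E = 2.1212 eV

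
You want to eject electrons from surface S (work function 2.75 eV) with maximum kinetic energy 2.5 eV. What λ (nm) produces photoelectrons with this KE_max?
236.16 nm

From Einstein's equation: KE_max = hc/λ - φ

Rearranging for λ:
hc/λ = KE_max + φ
λ = hc/(KE_max + φ)

Required photon energy:
E_photon = KE_max + φ = 2.5 + 2.75 = 5.25 eV

Required wavelength:
λ = hc/E_photon = (6.626×10⁻³⁴)(3×10⁸) / (5.25 × 1.602×10⁻¹⁹)
λ = 236.16 nm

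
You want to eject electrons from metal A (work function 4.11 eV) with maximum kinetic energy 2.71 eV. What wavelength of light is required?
181.80 nm

From Einstein's equation: KE_max = hc/λ - φ

Rearranging for λ:
hc/λ = KE_max + φ
λ = hc/(KE_max + φ)

Required photon energy:
E_photon = KE_max + φ = 2.71 + 4.11 = 6.82 eV

Required wavelength:
λ = hc/E_photon = (6.626×10⁻³⁴)(3×10⁸) / (6.82 × 1.602×10⁻¹⁹)
λ = 181.80 nm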